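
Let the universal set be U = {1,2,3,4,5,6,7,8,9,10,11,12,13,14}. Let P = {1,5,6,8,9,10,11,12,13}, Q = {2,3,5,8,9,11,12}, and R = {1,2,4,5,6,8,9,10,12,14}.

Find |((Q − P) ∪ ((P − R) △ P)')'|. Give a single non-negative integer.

Q − P = {2,3}
P − R = {11,13}
(P − R) △ P = {1,5,6,8,9,10,12}
((P − R) △ P)' = {2,3,4,7,11,13,14}
(Q − P) ∪ ((P − R) △ P)' = {2,3,4,7,11,13,14}
((Q − P) ∪ ((P − R) △ P)')' = {1,5,6,8,9,10,12}
|((Q − P) ∪ ((P − R) △ P)')'| = 7

7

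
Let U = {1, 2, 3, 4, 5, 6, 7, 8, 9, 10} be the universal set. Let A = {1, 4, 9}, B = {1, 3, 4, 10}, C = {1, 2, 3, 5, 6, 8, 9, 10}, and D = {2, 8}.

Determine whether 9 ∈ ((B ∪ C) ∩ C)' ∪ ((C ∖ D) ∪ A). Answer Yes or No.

9 ∉ B and 9 ∈ C, so 9 ∈ B ∪ C
9 ∈ (B ∪ C) and 9 ∈ C, so 9 ∈ (B ∪ C) ∩ C
9 ∉ ((B ∪ C) ∩ C)' since 9 ∈ ((B ∪ C) ∩ C)
9 ∈ C and 9 ∉ D, so 9 ∈ C ∖ D
9 ∈ (C ∖ D) and 9 ∈ A, so 9 ∈ (C ∖ D) ∪ A
9 ∉ ((B ∪ C) ∩ C)' and 9 ∈ ((C ∖ D) ∪ A), so 9 ∈ ((B ∪ C) ∩ C)' ∪ ((C ∖ D) ∪ A)

Yes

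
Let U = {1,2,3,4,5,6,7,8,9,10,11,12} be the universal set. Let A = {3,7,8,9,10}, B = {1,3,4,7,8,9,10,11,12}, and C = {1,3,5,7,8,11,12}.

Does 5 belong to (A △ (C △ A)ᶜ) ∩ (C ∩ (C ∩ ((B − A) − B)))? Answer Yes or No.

No

5 ∈ C and 5 ∉ A, so 5 ∈ C △ A
5 ∉ (C △ A)ᶜ since 5 ∈ (C △ A)
5 ∉ A and 5 ∉ (C △ A)ᶜ, so 5 ∉ A △ (C △ A)ᶜ
5 ∉ B and 5 ∉ A, so 5 ∉ B − A
5 ∉ (B − A) and 5 ∉ B, so 5 ∉ (B − A) − B
5 ∈ C and 5 ∉ ((B − A) − B), so 5 ∉ C ∩ ((B − A) − B)
5 ∈ C and 5 ∉ (C ∩ ((B − A) − B)), so 5 ∉ C ∩ (C ∩ ((B − A) − B))
5 ∉ (A △ (C △ A)ᶜ) and 5 ∉ (C ∩ (C ∩ ((B − A) − B))), so 5 ∉ (A △ (C △ A)ᶜ) ∩ (C ∩ (C ∩ ((B − A) − B)))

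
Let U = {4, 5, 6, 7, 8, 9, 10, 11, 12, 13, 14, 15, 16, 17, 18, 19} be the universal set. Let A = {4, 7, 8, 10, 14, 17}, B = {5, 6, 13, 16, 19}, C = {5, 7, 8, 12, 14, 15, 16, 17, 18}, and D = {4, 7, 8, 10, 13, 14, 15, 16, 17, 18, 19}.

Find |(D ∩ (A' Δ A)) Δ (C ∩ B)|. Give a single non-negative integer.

11

A' = {5, 6, 9, 11, 12, 13, 15, 16, 18, 19}
A' Δ A = {4, 5, 6, 7, 8, 9, 10, 11, 12, 13, 14, 15, 16, 17, 18, 19}
D ∩ (A' Δ A) = {4, 7, 8, 10, 13, 14, 15, 16, 17, 18, 19}
C ∩ B = {5, 16}
(D ∩ (A' Δ A)) Δ (C ∩ B) = {4, 5, 7, 8, 10, 13, 14, 15, 17, 18, 19}
|(D ∩ (A' Δ A)) Δ (C ∩ B)| = 11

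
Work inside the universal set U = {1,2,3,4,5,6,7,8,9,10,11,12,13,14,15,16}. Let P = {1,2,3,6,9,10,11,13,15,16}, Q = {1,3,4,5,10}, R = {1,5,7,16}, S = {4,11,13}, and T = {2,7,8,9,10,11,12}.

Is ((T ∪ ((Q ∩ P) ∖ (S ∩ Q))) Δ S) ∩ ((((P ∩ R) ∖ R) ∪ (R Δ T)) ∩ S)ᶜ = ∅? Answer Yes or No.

Q ∩ P = {1,3,10}
S ∩ Q = {4}
(Q ∩ P) ∖ (S ∩ Q) = {1,3,10}
T ∪ ((Q ∩ P) ∖ (S ∩ Q)) = {1,2,3,7,8,9,10,11,12}
(T ∪ ((Q ∩ P) ∖ (S ∩ Q))) Δ S = {1,2,3,4,7,8,9,10,12,13}
P ∩ R = {1,16}
(P ∩ R) ∖ R = {}
R Δ T = {1,2,5,8,9,10,11,12,16}
((P ∩ R) ∖ R) ∪ (R Δ T) = {1,2,5,8,9,10,11,12,16}
(((P ∩ R) ∖ R) ∪ (R Δ T)) ∩ S = {11}
((((P ∩ R) ∖ R) ∪ (R Δ T)) ∩ S)ᶜ = {1,2,3,4,5,6,7,8,9,10,12,13,14,15,16}
1 lies in both, so they are not disjoint.

No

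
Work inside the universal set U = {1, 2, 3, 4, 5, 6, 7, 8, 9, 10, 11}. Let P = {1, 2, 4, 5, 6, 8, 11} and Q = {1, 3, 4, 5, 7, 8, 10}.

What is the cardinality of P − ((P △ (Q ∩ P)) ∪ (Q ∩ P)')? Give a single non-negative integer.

Q ∩ P = {1, 4, 5, 8}
P △ (Q ∩ P) = {2, 6, 11}
(Q ∩ P)' = {2, 3, 6, 7, 9, 10, 11}
(P △ (Q ∩ P)) ∪ (Q ∩ P)' = {2, 3, 6, 7, 9, 10, 11}
P − ((P △ (Q ∩ P)) ∪ (Q ∩ P)') = {1, 4, 5, 8}
|P − ((P △ (Q ∩ P)) ∪ (Q ∩ P)')| = 4

4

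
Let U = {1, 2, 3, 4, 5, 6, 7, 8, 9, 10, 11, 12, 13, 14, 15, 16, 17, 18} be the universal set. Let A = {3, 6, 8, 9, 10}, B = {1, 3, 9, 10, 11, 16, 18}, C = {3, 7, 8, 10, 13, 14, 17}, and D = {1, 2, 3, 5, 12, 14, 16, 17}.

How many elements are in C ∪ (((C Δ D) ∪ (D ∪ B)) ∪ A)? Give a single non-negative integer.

C Δ D = {1, 2, 5, 7, 8, 10, 12, 13, 16}
D ∪ B = {1, 2, 3, 5, 9, 10, 11, 12, 14, 16, 17, 18}
(C Δ D) ∪ (D ∪ B) = {1, 2, 3, 5, 7, 8, 9, 10, 11, 12, 13, 14, 16, 17, 18}
((C Δ D) ∪ (D ∪ B)) ∪ A = {1, 2, 3, 5, 6, 7, 8, 9, 10, 11, 12, 13, 14, 16, 17, 18}
C ∪ (((C Δ D) ∪ (D ∪ B)) ∪ A) = {1, 2, 3, 5, 6, 7, 8, 9, 10, 11, 12, 13, 14, 16, 17, 18}
|C ∪ (((C Δ D) ∪ (D ∪ B)) ∪ A)| = 16

16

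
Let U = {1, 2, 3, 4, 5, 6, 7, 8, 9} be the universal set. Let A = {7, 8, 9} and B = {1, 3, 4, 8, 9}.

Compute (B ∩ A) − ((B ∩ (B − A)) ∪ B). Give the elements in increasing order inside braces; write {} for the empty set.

{}

B ∩ A = {8, 9}
B − A = {1, 3, 4}
B ∩ (B − A) = {1, 3, 4}
(B ∩ (B − A)) ∪ B = {1, 3, 4, 8, 9}
(B ∩ A) − ((B ∩ (B − A)) ∪ B) = {}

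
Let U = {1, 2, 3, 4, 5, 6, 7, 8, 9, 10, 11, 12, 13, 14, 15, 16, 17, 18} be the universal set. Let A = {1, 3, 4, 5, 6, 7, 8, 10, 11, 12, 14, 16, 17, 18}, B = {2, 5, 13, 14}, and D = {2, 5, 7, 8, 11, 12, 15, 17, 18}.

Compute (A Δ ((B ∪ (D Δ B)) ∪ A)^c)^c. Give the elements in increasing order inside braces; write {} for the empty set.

{2, 13, 15}

D Δ B = {7, 8, 11, 12, 13, 14, 15, 17, 18}
B ∪ (D Δ B) = {2, 5, 7, 8, 11, 12, 13, 14, 15, 17, 18}
(B ∪ (D Δ B)) ∪ A = {1, 2, 3, 4, 5, 6, 7, 8, 10, 11, 12, 13, 14, 15, 16, 17, 18}
((B ∪ (D Δ B)) ∪ A)^c = {9}
A Δ ((B ∪ (D Δ B)) ∪ A)^c = {1, 3, 4, 5, 6, 7, 8, 9, 10, 11, 12, 14, 16, 17, 18}
(A Δ ((B ∪ (D Δ B)) ∪ A)^c)^c = {2, 13, 15}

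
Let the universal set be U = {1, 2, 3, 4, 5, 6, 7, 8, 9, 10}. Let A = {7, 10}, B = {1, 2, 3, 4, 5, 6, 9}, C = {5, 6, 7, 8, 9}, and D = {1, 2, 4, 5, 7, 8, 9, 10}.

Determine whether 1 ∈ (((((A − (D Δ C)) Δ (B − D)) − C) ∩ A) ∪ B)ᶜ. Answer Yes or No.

No

1 ∈ D and 1 ∉ C, so 1 ∈ D Δ C
1 ∉ A and 1 ∈ (D Δ C), so 1 ∉ A − (D Δ C)
1 ∈ B and 1 ∈ D, so 1 ∉ B − D
1 ∉ (A − (D Δ C)) and 1 ∉ (B − D), so 1 ∉ (A − (D Δ C)) Δ (B − D)
1 ∉ ((A − (D Δ C)) Δ (B − D)) and 1 ∉ C, so 1 ∉ ((A − (D Δ C)) Δ (B − D)) − C
1 ∉ (((A − (D Δ C)) Δ (B − D)) − C) and 1 ∉ A, so 1 ∉ (((A − (D Δ C)) Δ (B − D)) − C) ∩ A
1 ∉ ((((A − (D Δ C)) Δ (B − D)) − C) ∩ A) and 1 ∈ B, so 1 ∈ ((((A − (D Δ C)) Δ (B − D)) − C) ∩ A) ∪ B
1 ∉ (((((A − (D Δ C)) Δ (B − D)) − C) ∩ A) ∪ B)ᶜ since 1 ∈ (((((A − (D Δ C)) Δ (B − D)) − C) ∩ A) ∪ B)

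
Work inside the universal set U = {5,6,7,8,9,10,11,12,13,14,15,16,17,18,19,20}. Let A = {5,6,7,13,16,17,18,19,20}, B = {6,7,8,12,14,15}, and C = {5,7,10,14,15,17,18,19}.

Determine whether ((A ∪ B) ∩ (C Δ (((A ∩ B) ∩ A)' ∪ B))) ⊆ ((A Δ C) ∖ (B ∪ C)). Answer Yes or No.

A ∪ B = {5,6,7,8,12,13,14,15,16,17,18,19,20}
A ∩ B = {6,7}
(A ∩ B) ∩ A = {6,7}
((A ∩ B) ∩ A)' = {5,8,9,10,11,12,13,14,15,16,17,18,19,20}
((A ∩ B) ∩ A)' ∪ B = {5,6,7,8,9,10,11,12,13,14,15,16,17,18,19,20}
C Δ (((A ∩ B) ∩ A)' ∪ B) = {6,8,9,11,12,13,16,20}
(A ∪ B) ∩ (C Δ (((A ∩ B) ∩ A)' ∪ B)) = {6,8,12,13,16,20}
A Δ C = {6,10,13,14,15,16,20}
B ∪ C = {5,6,7,8,10,12,14,15,17,18,19}
(A Δ C) ∖ (B ∪ C) = {13,16,20}
6 ∈ (A ∪ B) ∩ (C Δ (((A ∩ B) ∩ A)' ∪ B)) but 6 ∉ (A Δ C) ∖ (B ∪ C), so the inclusion fails.

No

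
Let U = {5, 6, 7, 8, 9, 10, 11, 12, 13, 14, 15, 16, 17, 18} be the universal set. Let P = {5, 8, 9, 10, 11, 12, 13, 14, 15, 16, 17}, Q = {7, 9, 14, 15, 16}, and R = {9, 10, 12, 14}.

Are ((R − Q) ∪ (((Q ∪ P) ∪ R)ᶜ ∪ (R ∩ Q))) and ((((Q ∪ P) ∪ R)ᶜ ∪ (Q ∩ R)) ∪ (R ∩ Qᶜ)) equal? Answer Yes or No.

R − Q = {10, 12}
Q ∪ P = {5, 7, 8, 9, 10, 11, 12, 13, 14, 15, 16, 17}
(Q ∪ P) ∪ R = {5, 7, 8, 9, 10, 11, 12, 13, 14, 15, 16, 17}
((Q ∪ P) ∪ R)ᶜ = {6, 18}
R ∩ Q = {9, 14}
((Q ∪ P) ∪ R)ᶜ ∪ (R ∩ Q) = {6, 9, 14, 18}
(R − Q) ∪ (((Q ∪ P) ∪ R)ᶜ ∪ (R ∩ Q)) = {6, 9, 10, 12, 14, 18}
Q ∩ R = {9, 14}
((Q ∪ P) ∪ R)ᶜ ∪ (Q ∩ R) = {6, 9, 14, 18}
Qᶜ = {5, 6, 8, 10, 11, 12, 13, 17, 18}
R ∩ Qᶜ = {10, 12}
(((Q ∪ P) ∪ R)ᶜ ∪ (Q ∩ R)) ∪ (R ∩ Qᶜ) = {6, 9, 10, 12, 14, 18}
Both equal {6, 9, 10, 12, 14, 18}, so (R − Q) ∪ (((Q ∪ P) ∪ R)ᶜ ∪ (R ∩ Q)) = (((Q ∪ P) ∪ R)ᶜ ∪ (Q ∩ R)) ∪ (R ∩ Qᶜ).

Yes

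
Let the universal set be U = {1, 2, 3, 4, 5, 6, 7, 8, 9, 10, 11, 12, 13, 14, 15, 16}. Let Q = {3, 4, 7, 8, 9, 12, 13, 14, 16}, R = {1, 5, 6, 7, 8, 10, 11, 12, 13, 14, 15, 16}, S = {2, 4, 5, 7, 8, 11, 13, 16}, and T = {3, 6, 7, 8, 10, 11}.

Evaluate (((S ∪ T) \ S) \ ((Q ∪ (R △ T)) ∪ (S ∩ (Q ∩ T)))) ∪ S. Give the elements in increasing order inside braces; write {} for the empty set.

{2, 4, 5, 6, 7, 8, 10, 11, 13, 16}

S ∪ T = {2, 3, 4, 5, 6, 7, 8, 10, 11, 13, 16}
(S ∪ T) \ S = {3, 6, 10}
R △ T = {1, 3, 5, 12, 13, 14, 15, 16}
Q ∪ (R △ T) = {1, 3, 4, 5, 7, 8, 9, 12, 13, 14, 15, 16}
Q ∩ T = {3, 7, 8}
S ∩ (Q ∩ T) = {7, 8}
(Q ∪ (R △ T)) ∪ (S ∩ (Q ∩ T)) = {1, 3, 4, 5, 7, 8, 9, 12, 13, 14, 15, 16}
((S ∪ T) \ S) \ ((Q ∪ (R △ T)) ∪ (S ∩ (Q ∩ T))) = {6, 10}
(((S ∪ T) \ S) \ ((Q ∪ (R △ T)) ∪ (S ∩ (Q ∩ T)))) ∪ S = {2, 4, 5, 6, 7, 8, 10, 11, 13, 16}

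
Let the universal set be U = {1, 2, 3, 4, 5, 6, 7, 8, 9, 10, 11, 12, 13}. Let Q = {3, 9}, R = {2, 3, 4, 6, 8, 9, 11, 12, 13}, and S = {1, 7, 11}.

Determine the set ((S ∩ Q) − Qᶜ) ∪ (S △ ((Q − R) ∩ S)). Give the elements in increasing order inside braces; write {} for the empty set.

S ∩ Q = {}
Qᶜ = {1, 2, 4, 5, 6, 7, 8, 10, 11, 12, 13}
(S ∩ Q) − Qᶜ = {}
Q − R = {}
(Q − R) ∩ S = {}
S △ ((Q − R) ∩ S) = {1, 7, 11}
((S ∩ Q) − Qᶜ) ∪ (S △ ((Q − R) ∩ S)) = {1, 7, 11}

{1, 7, 11}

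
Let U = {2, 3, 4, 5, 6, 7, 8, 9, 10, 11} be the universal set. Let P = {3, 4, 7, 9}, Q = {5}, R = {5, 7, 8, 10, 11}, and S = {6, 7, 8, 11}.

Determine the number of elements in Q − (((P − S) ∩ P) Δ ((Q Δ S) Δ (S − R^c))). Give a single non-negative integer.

P − S = {3, 4, 9}
(P − S) ∩ P = {3, 4, 9}
Q Δ S = {5, 6, 7, 8, 11}
R^c = {2, 3, 4, 6, 9}
S − R^c = {7, 8, 11}
(Q Δ S) Δ (S − R^c) = {5, 6}
((P − S) ∩ P) Δ ((Q Δ S) Δ (S − R^c)) = {3, 4, 5, 6, 9}
Q − (((P − S) ∩ P) Δ ((Q Δ S) Δ (S − R^c))) = {}
|Q − (((P − S) ∩ P) Δ ((Q Δ S) Δ (S − R^c)))| = 0

0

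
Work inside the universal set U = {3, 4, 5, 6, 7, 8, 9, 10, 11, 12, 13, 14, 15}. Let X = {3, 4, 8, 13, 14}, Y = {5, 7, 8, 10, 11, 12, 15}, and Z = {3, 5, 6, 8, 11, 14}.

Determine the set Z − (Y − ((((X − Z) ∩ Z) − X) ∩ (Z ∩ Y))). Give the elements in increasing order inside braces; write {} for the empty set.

{3, 6, 14}

X − Z = {4, 13}
(X − Z) ∩ Z = {}
((X − Z) ∩ Z) − X = {}
Z ∩ Y = {5, 8, 11}
(((X − Z) ∩ Z) − X) ∩ (Z ∩ Y) = {}
Y − ((((X − Z) ∩ Z) − X) ∩ (Z ∩ Y)) = {5, 7, 8, 10, 11, 12, 15}
Z − (Y − ((((X − Z) ∩ Z) − X) ∩ (Z ∩ Y))) = {3, 6, 14}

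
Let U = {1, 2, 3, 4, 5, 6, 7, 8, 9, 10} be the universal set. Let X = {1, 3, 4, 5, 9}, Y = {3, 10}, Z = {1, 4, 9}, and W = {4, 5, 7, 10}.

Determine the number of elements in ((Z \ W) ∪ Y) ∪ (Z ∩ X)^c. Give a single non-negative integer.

Z \ W = {1, 9}
(Z \ W) ∪ Y = {1, 3, 9, 10}
Z ∩ X = {1, 4, 9}
(Z ∩ X)^c = {2, 3, 5, 6, 7, 8, 10}
((Z \ W) ∪ Y) ∪ (Z ∩ X)^c = {1, 2, 3, 5, 6, 7, 8, 9, 10}
|((Z \ W) ∪ Y) ∪ (Z ∩ X)^c| = 9

9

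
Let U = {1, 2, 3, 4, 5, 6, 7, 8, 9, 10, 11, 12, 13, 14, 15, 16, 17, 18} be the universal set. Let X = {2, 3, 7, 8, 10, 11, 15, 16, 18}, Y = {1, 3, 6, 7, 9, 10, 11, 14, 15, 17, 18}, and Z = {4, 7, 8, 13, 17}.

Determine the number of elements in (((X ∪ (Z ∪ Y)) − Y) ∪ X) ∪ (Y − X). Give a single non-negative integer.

16

Z ∪ Y = {1, 3, 4, 6, 7, 8, 9, 10, 11, 13, 14, 15, 17, 18}
X ∪ (Z ∪ Y) = {1, 2, 3, 4, 6, 7, 8, 9, 10, 11, 13, 14, 15, 16, 17, 18}
(X ∪ (Z ∪ Y)) − Y = {2, 4, 8, 13, 16}
((X ∪ (Z ∪ Y)) − Y) ∪ X = {2, 3, 4, 7, 8, 10, 11, 13, 15, 16, 18}
Y − X = {1, 6, 9, 14, 17}
(((X ∪ (Z ∪ Y)) − Y) ∪ X) ∪ (Y − X) = {1, 2, 3, 4, 6, 7, 8, 9, 10, 11, 13, 14, 15, 16, 17, 18}
|(((X ∪ (Z ∪ Y)) − Y) ∪ X) ∪ (Y − X)| = 16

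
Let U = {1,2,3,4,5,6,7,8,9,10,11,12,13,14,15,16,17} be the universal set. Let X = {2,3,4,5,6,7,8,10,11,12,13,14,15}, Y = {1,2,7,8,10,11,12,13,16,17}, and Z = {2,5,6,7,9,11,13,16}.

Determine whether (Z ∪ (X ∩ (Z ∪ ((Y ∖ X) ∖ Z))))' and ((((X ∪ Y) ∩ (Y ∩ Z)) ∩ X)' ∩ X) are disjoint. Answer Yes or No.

No

Y ∖ X = {1,16,17}
(Y ∖ X) ∖ Z = {1,17}
Z ∪ ((Y ∖ X) ∖ Z) = {1,2,5,6,7,9,11,13,16,17}
X ∩ (Z ∪ ((Y ∖ X) ∖ Z)) = {2,5,6,7,11,13}
Z ∪ (X ∩ (Z ∪ ((Y ∖ X) ∖ Z))) = {2,5,6,7,9,11,13,16}
(Z ∪ (X ∩ (Z ∪ ((Y ∖ X) ∖ Z))))' = {1,3,4,8,10,12,14,15,17}
X ∪ Y = {1,2,3,4,5,6,7,8,10,11,12,13,14,15,16,17}
Y ∩ Z = {2,7,11,13,16}
(X ∪ Y) ∩ (Y ∩ Z) = {2,7,11,13,16}
((X ∪ Y) ∩ (Y ∩ Z)) ∩ X = {2,7,11,13}
(((X ∪ Y) ∩ (Y ∩ Z)) ∩ X)' = {1,3,4,5,6,8,9,10,12,14,15,16,17}
(((X ∪ Y) ∩ (Y ∩ Z)) ∩ X)' ∩ X = {3,4,5,6,8,10,12,14,15}
3 lies in both, so they are not disjoint.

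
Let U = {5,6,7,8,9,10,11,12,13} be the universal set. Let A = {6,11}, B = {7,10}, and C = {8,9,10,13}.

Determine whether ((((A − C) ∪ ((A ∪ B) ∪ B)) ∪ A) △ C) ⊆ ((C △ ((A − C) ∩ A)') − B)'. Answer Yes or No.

Yes

A − C = {6,11}
A ∪ B = {6,7,10,11}
(A ∪ B) ∪ B = {6,7,10,11}
(A − C) ∪ ((A ∪ B) ∪ B) = {6,7,10,11}
((A − C) ∪ ((A ∪ B) ∪ B)) ∪ A = {6,7,10,11}
(((A − C) ∪ ((A ∪ B) ∪ B)) ∪ A) △ C = {6,7,8,9,11,13}
(A − C) ∩ A = {6,11}
((A − C) ∩ A)' = {5,7,8,9,10,12,13}
C △ ((A − C) ∩ A)' = {5,7,12}
(C △ ((A − C) ∩ A)') − B = {5,12}
((C △ ((A − C) ∩ A)') − B)' = {6,7,8,9,10,11,13}
Every element of {6,7,8,9,11,13} is in {6,7,8,9,10,11,13}, so (((A − C) ∪ ((A ∪ B) ∪ B)) ∪ A) △ C ⊆ ((C △ ((A − C) ∩ A)') − B)'.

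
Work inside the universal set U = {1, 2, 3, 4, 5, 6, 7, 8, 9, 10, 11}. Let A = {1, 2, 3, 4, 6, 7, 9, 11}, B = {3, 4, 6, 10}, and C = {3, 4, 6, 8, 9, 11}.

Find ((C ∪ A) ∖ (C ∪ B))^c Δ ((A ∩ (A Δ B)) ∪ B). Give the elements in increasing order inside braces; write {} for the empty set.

C ∪ A = {1, 2, 3, 4, 6, 7, 8, 9, 11}
C ∪ B = {3, 4, 6, 8, 9, 10, 11}
(C ∪ A) ∖ (C ∪ B) = {1, 2, 7}
((C ∪ A) ∖ (C ∪ B))^c = {3, 4, 5, 6, 8, 9, 10, 11}
A Δ B = {1, 2, 7, 9, 10, 11}
A ∩ (A Δ B) = {1, 2, 7, 9, 11}
(A ∩ (A Δ B)) ∪ B = {1, 2, 3, 4, 6, 7, 9, 10, 11}
((C ∪ A) ∖ (C ∪ B))^c Δ ((A ∩ (A Δ B)) ∪ B) = {1, 2, 5, 7, 8}

{1, 2, 5, 7, 8}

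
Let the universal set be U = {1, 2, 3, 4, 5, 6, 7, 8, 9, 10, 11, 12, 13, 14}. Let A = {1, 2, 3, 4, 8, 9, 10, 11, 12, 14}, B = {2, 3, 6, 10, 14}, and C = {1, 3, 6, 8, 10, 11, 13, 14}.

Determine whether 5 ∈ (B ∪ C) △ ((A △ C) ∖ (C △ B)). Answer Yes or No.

No

5 ∉ B and 5 ∉ C, so 5 ∉ B ∪ C
5 ∉ A and 5 ∉ C, so 5 ∉ A △ C
5 ∉ C and 5 ∉ B, so 5 ∉ C △ B
5 ∉ (A △ C) and 5 ∉ (C △ B), so 5 ∉ (A △ C) ∖ (C △ B)
5 ∉ (B ∪ C) and 5 ∉ ((A △ C) ∖ (C △ B)), so 5 ∉ (B ∪ C) △ ((A △ C) ∖ (C △ B))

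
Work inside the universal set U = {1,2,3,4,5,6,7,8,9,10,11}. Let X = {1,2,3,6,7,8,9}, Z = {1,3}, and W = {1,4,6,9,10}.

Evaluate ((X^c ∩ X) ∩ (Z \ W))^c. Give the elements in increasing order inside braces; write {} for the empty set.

X^c = {4,5,10,11}
X^c ∩ X = {}
Z \ W = {3}
(X^c ∩ X) ∩ (Z \ W) = {}
((X^c ∩ X) ∩ (Z \ W))^c = {1,2,3,4,5,6,7,8,9,10,11}

{1,2,3,4,5,6,7,8,9,10,11}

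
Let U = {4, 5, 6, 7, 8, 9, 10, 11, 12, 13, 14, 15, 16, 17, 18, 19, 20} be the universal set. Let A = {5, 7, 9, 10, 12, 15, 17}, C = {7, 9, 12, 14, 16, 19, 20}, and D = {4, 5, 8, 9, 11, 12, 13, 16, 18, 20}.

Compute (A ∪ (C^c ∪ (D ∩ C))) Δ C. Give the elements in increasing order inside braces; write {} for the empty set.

C^c = {4, 5, 6, 8, 10, 11, 13, 15, 17, 18}
D ∩ C = {9, 12, 16, 20}
C^c ∪ (D ∩ C) = {4, 5, 6, 8, 9, 10, 11, 12, 13, 15, 16, 17, 18, 20}
A ∪ (C^c ∪ (D ∩ C)) = {4, 5, 6, 7, 8, 9, 10, 11, 12, 13, 15, 16, 17, 18, 20}
(A ∪ (C^c ∪ (D ∩ C))) Δ C = {4, 5, 6, 8, 10, 11, 13, 14, 15, 17, 18, 19}

{4, 5, 6, 8, 10, 11, 13, 14, 15, 17, 18, 19}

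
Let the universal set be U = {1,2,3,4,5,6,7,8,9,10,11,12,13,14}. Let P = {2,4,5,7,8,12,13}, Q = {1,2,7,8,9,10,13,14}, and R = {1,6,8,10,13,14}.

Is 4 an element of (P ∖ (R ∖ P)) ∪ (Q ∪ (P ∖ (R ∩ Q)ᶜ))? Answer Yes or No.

4 ∉ R and 4 ∈ P, so 4 ∉ R ∖ P
4 ∈ P and 4 ∉ (R ∖ P), so 4 ∈ P ∖ (R ∖ P)
4 ∉ R and 4 ∉ Q, so 4 ∉ R ∩ Q
4 ∈ (R ∩ Q)ᶜ since 4 ∉ (R ∩ Q)
4 ∈ P and 4 ∈ (R ∩ Q)ᶜ, so 4 ∉ P ∖ (R ∩ Q)ᶜ
4 ∉ Q and 4 ∉ (P ∖ (R ∩ Q)ᶜ), so 4 ∉ Q ∪ (P ∖ (R ∩ Q)ᶜ)
4 ∈ (P ∖ (R ∖ P)) and 4 ∉ (Q ∪ (P ∖ (R ∩ Q)ᶜ)), so 4 ∈ (P ∖ (R ∖ P)) ∪ (Q ∪ (P ∖ (R ∩ Q)ᶜ))

Yes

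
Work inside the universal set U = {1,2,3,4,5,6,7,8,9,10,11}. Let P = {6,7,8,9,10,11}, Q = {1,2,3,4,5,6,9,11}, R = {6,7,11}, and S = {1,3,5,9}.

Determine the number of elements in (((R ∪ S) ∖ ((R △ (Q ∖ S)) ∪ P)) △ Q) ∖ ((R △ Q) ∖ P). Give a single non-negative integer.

R ∪ S = {1,3,5,6,7,9,11}
Q ∖ S = {2,4,6,11}
R △ (Q ∖ S) = {2,4,7}
(R △ (Q ∖ S)) ∪ P = {2,4,6,7,8,9,10,11}
(R ∪ S) ∖ ((R △ (Q ∖ S)) ∪ P) = {1,3,5}
((R ∪ S) ∖ ((R △ (Q ∖ S)) ∪ P)) △ Q = {2,4,6,9,11}
R △ Q = {1,2,3,4,5,7,9}
(R △ Q) ∖ P = {1,2,3,4,5}
(((R ∪ S) ∖ ((R △ (Q ∖ S)) ∪ P)) △ Q) ∖ ((R △ Q) ∖ P) = {6,9,11}
|(((R ∪ S) ∖ ((R △ (Q ∖ S)) ∪ P)) △ Q) ∖ ((R △ Q) ∖ P)| = 3

3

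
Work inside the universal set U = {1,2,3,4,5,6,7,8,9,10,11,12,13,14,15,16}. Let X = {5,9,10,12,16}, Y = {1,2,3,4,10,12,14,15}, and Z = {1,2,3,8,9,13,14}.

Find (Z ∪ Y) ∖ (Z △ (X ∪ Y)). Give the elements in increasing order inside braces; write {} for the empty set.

Z ∪ Y = {1,2,3,4,8,9,10,12,13,14,15}
X ∪ Y = {1,2,3,4,5,9,10,12,14,15,16}
Z △ (X ∪ Y) = {4,5,8,10,12,13,15,16}
(Z ∪ Y) ∖ (Z △ (X ∪ Y)) = {1,2,3,9,14}

{1,2,3,9,14}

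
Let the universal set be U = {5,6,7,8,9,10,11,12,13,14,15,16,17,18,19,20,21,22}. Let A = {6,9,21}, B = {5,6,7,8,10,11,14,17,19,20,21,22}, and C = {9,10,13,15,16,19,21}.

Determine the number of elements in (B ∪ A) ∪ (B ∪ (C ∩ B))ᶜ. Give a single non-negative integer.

18

B ∪ A = {5,6,7,8,9,10,11,14,17,19,20,21,22}
C ∩ B = {10,19,21}
B ∪ (C ∩ B) = {5,6,7,8,10,11,14,17,19,20,21,22}
(B ∪ (C ∩ B))ᶜ = {9,12,13,15,16,18}
(B ∪ A) ∪ (B ∪ (C ∩ B))ᶜ = {5,6,7,8,9,10,11,12,13,14,15,16,17,18,19,20,21,22}
|(B ∪ A) ∪ (B ∪ (C ∩ B))ᶜ| = 18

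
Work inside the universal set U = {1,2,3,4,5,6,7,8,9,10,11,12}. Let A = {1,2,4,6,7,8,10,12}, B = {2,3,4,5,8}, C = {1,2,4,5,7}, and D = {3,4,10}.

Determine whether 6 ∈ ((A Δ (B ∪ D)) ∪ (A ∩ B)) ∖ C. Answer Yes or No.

6 ∉ B and 6 ∉ D, so 6 ∉ B ∪ D
6 ∈ A and 6 ∉ (B ∪ D), so 6 ∈ A Δ (B ∪ D)
6 ∈ A and 6 ∉ B, so 6 ∉ A ∩ B
6 ∈ (A Δ (B ∪ D)) and 6 ∉ (A ∩ B), so 6 ∈ (A Δ (B ∪ D)) ∪ (A ∩ B)
6 ∈ ((A Δ (B ∪ D)) ∪ (A ∩ B)) and 6 ∉ C, so 6 ∈ ((A Δ (B ∪ D)) ∪ (A ∩ B)) ∖ C

Yes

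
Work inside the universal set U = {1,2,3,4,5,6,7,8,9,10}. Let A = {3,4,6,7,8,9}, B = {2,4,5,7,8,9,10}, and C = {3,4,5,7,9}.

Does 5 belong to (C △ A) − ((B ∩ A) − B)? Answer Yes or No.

5 ∈ C and 5 ∉ A, so 5 ∈ C △ A
5 ∈ B and 5 ∉ A, so 5 ∉ B ∩ A
5 ∉ (B ∩ A) and 5 ∈ B, so 5 ∉ (B ∩ A) − B
5 ∈ (C △ A) and 5 ∉ ((B ∩ A) − B), so 5 ∈ (C △ A) − ((B ∩ A) − B)

Yes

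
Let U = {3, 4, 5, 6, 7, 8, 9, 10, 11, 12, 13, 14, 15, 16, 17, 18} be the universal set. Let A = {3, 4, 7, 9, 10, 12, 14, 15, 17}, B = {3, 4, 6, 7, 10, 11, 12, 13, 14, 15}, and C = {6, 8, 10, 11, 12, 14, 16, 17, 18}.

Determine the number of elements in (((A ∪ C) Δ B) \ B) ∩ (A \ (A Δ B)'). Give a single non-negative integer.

2

A ∪ C = {3, 4, 6, 7, 8, 9, 10, 11, 12, 14, 15, 16, 17, 18}
(A ∪ C) Δ B = {8, 9, 13, 16, 17, 18}
((A ∪ C) Δ B) \ B = {8, 9, 16, 17, 18}
A Δ B = {6, 9, 11, 13, 17}
(A Δ B)' = {3, 4, 5, 7, 8, 10, 12, 14, 15, 16, 18}
A \ (A Δ B)' = {9, 17}
(((A ∪ C) Δ B) \ B) ∩ (A \ (A Δ B)') = {9, 17}
|(((A ∪ C) Δ B) \ B) ∩ (A \ (A Δ B)')| = 2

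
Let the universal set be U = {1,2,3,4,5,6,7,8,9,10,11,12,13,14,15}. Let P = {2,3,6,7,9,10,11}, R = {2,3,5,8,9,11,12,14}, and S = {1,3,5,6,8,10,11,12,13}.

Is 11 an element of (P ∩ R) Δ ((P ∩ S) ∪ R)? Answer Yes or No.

No

11 ∈ P and 11 ∈ R, so 11 ∈ P ∩ R
11 ∈ P and 11 ∈ S, so 11 ∈ P ∩ S
11 ∈ (P ∩ S) and 11 ∈ R, so 11 ∈ (P ∩ S) ∪ R
11 ∈ (P ∩ R) and 11 ∈ ((P ∩ S) ∪ R), so 11 ∉ (P ∩ R) Δ ((P ∩ S) ∪ R)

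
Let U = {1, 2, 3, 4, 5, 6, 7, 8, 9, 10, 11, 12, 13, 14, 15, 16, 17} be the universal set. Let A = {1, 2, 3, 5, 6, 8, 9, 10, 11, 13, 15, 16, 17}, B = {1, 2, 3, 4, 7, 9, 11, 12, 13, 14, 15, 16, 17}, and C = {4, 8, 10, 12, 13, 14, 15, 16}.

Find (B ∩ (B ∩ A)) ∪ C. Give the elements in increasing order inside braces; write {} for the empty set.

B ∩ A = {1, 2, 3, 9, 11, 13, 15, 16, 17}
B ∩ (B ∩ A) = {1, 2, 3, 9, 11, 13, 15, 16, 17}
(B ∩ (B ∩ A)) ∪ C = {1, 2, 3, 4, 8, 9, 10, 11, 12, 13, 14, 15, 16, 17}

{1, 2, 3, 4, 8, 9, 10, 11, 12, 13, 14, 15, 16, 17}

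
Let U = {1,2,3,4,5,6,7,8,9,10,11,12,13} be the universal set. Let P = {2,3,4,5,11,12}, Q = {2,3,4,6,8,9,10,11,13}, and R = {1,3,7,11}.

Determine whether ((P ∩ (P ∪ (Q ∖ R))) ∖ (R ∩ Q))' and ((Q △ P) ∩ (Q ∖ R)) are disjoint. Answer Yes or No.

No

Q ∖ R = {2,4,6,8,9,10,13}
P ∪ (Q ∖ R) = {2,3,4,5,6,8,9,10,11,12,13}
P ∩ (P ∪ (Q ∖ R)) = {2,3,4,5,11,12}
R ∩ Q = {3,11}
(P ∩ (P ∪ (Q ∖ R))) ∖ (R ∩ Q) = {2,4,5,12}
((P ∩ (P ∪ (Q ∖ R))) ∖ (R ∩ Q))' = {1,3,6,7,8,9,10,11,13}
Q △ P = {5,6,8,9,10,12,13}
(Q △ P) ∩ (Q ∖ R) = {6,8,9,10,13}
6 lies in both, so they are not disjoint.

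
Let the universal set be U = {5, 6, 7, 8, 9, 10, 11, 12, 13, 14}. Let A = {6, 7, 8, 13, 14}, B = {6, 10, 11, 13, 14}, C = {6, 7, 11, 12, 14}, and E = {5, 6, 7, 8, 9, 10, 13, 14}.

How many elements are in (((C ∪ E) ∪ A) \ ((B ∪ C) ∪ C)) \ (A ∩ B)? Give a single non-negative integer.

C ∪ E = {5, 6, 7, 8, 9, 10, 11, 12, 13, 14}
(C ∪ E) ∪ A = {5, 6, 7, 8, 9, 10, 11, 12, 13, 14}
B ∪ C = {6, 7, 10, 11, 12, 13, 14}
(B ∪ C) ∪ C = {6, 7, 10, 11, 12, 13, 14}
((C ∪ E) ∪ A) \ ((B ∪ C) ∪ C) = {5, 8, 9}
A ∩ B = {6, 13, 14}
(((C ∪ E) ∪ A) \ ((B ∪ C) ∪ C)) \ (A ∩ B) = {5, 8, 9}
|(((C ∪ E) ∪ A) \ ((B ∪ C) ∪ C)) \ (A ∩ B)| = 3

3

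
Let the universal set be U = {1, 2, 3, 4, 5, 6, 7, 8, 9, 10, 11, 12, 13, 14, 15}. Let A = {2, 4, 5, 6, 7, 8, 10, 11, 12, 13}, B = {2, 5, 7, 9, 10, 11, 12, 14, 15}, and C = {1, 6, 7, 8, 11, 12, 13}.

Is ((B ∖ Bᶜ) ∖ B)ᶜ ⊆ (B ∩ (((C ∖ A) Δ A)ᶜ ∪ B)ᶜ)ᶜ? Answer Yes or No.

Bᶜ = {1, 3, 4, 6, 8, 13}
B ∖ Bᶜ = {2, 5, 7, 9, 10, 11, 12, 14, 15}
(B ∖ Bᶜ) ∖ B = {}
((B ∖ Bᶜ) ∖ B)ᶜ = {1, 2, 3, 4, 5, 6, 7, 8, 9, 10, 11, 12, 13, 14, 15}
C ∖ A = {1}
(C ∖ A) Δ A = {1, 2, 4, 5, 6, 7, 8, 10, 11, 12, 13}
((C ∖ A) Δ A)ᶜ = {3, 9, 14, 15}
((C ∖ A) Δ A)ᶜ ∪ B = {2, 3, 5, 7, 9, 10, 11, 12, 14, 15}
(((C ∖ A) Δ A)ᶜ ∪ B)ᶜ = {1, 4, 6, 8, 13}
B ∩ (((C ∖ A) Δ A)ᶜ ∪ B)ᶜ = {}
(B ∩ (((C ∖ A) Δ A)ᶜ ∪ B)ᶜ)ᶜ = {1, 2, 3, 4, 5, 6, 7, 8, 9, 10, 11, 12, 13, 14, 15}
Every element of {1, 2, 3, 4, 5, 6, 7, 8, 9, 10, 11, 12, 13, 14, 15} is in {1, 2, 3, 4, 5, 6, 7, 8, 9, 10, 11, 12, 13, 14, 15}, so ((B ∖ Bᶜ) ∖ B)ᶜ ⊆ (B ∩ (((C ∖ A) Δ A)ᶜ ∪ B)ᶜ)ᶜ.

Yes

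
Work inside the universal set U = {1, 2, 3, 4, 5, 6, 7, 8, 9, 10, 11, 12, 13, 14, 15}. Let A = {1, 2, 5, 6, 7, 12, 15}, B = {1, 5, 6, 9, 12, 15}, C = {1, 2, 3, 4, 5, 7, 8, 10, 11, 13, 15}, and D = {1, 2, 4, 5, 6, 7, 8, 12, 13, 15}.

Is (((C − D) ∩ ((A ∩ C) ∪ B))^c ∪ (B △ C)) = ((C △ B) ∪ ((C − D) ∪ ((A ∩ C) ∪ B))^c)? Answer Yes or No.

C − D = {3, 10, 11}
A ∩ C = {1, 2, 5, 7, 15}
(A ∩ C) ∪ B = {1, 2, 5, 6, 7, 9, 12, 15}
(C − D) ∩ ((A ∩ C) ∪ B) = {}
((C − D) ∩ ((A ∩ C) ∪ B))^c = {1, 2, 3, 4, 5, 6, 7, 8, 9, 10, 11, 12, 13, 14, 15}
B △ C = {2, 3, 4, 6, 7, 8, 9, 10, 11, 12, 13}
((C − D) ∩ ((A ∩ C) ∪ B))^c ∪ (B △ C) = {1, 2, 3, 4, 5, 6, 7, 8, 9, 10, 11, 12, 13, 14, 15}
C △ B = {2, 3, 4, 6, 7, 8, 9, 10, 11, 12, 13}
(C − D) ∪ ((A ∩ C) ∪ B) = {1, 2, 3, 5, 6, 7, 9, 10, 11, 12, 15}
((C − D) ∪ ((A ∩ C) ∪ B))^c = {4, 8, 13, 14}
(C △ B) ∪ ((C − D) ∪ ((A ∩ C) ∪ B))^c = {2, 3, 4, 6, 7, 8, 9, 10, 11, 12, 13, 14}
1 ∈ ((C − D) ∩ ((A ∩ C) ∪ B))^c ∪ (B △ C) but 1 ∉ (C △ B) ∪ ((C − D) ∪ ((A ∩ C) ∪ B))^c, so they differ.

No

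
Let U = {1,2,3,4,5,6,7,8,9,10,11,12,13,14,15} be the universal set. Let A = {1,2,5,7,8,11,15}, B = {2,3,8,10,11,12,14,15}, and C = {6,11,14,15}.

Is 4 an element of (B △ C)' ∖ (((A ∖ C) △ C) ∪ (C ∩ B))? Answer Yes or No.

Yes

4 ∉ B and 4 ∉ C, so 4 ∉ B △ C
4 ∈ (B △ C)' since 4 ∉ (B △ C)
4 ∉ A and 4 ∉ C, so 4 ∉ A ∖ C
4 ∉ (A ∖ C) and 4 ∉ C, so 4 ∉ (A ∖ C) △ C
4 ∉ C and 4 ∉ B, so 4 ∉ C ∩ B
4 ∉ ((A ∖ C) △ C) and 4 ∉ (C ∩ B), so 4 ∉ ((A ∖ C) △ C) ∪ (C ∩ B)
4 ∈ (B △ C)' and 4 ∉ (((A ∖ C) △ C) ∪ (C ∩ B)), so 4 ∈ (B △ C)' ∖ (((A ∖ C) △ C) ∪ (C ∩ B))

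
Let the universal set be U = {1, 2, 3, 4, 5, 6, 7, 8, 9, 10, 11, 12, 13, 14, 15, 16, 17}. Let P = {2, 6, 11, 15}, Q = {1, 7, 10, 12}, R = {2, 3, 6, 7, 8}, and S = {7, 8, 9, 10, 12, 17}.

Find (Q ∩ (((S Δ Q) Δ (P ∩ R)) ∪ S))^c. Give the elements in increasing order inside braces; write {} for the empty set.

S Δ Q = {1, 8, 9, 17}
P ∩ R = {2, 6}
(S Δ Q) Δ (P ∩ R) = {1, 2, 6, 8, 9, 17}
((S Δ Q) Δ (P ∩ R)) ∪ S = {1, 2, 6, 7, 8, 9, 10, 12, 17}
Q ∩ (((S Δ Q) Δ (P ∩ R)) ∪ S) = {1, 7, 10, 12}
(Q ∩ (((S Δ Q) Δ (P ∩ R)) ∪ S))^c = {2, 3, 4, 5, 6, 8, 9, 11, 13, 14, 15, 16, 17}

{2, 3, 4, 5, 6, 8, 9, 11, 13, 14, 15, 16, 17}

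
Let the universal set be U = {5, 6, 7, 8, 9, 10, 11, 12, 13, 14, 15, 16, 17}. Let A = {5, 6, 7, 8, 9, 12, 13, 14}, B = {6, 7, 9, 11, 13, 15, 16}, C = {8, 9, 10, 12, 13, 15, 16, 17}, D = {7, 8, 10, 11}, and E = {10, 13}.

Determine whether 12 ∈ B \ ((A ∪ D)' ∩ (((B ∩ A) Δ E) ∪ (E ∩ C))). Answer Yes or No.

No

12 ∈ A and 12 ∉ D, so 12 ∈ A ∪ D
12 ∉ (A ∪ D)' since 12 ∈ (A ∪ D)
12 ∉ B and 12 ∈ A, so 12 ∉ B ∩ A
12 ∉ (B ∩ A) and 12 ∉ E, so 12 ∉ (B ∩ A) Δ E
12 ∉ E and 12 ∈ C, so 12 ∉ E ∩ C
12 ∉ ((B ∩ A) Δ E) and 12 ∉ (E ∩ C), so 12 ∉ ((B ∩ A) Δ E) ∪ (E ∩ C)
12 ∉ (A ∪ D)' and 12 ∉ (((B ∩ A) Δ E) ∪ (E ∩ C)), so 12 ∉ (A ∪ D)' ∩ (((B ∩ A) Δ E) ∪ (E ∩ C))
12 ∉ B and 12 ∉ ((A ∪ D)' ∩ (((B ∩ A) Δ E) ∪ (E ∩ C))), so 12 ∉ B \ ((A ∪ D)' ∩ (((B ∩ A) Δ E) ∪ (E ∩ C)))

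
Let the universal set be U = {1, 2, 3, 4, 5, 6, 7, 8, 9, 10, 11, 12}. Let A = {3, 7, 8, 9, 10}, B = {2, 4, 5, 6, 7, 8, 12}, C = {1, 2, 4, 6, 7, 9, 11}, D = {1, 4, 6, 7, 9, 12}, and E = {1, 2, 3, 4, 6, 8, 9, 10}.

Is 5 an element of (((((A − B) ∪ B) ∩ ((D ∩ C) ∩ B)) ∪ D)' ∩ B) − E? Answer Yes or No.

5 ∉ A and 5 ∈ B, so 5 ∉ A − B
5 ∉ (A − B) and 5 ∈ B, so 5 ∈ (A − B) ∪ B
5 ∉ D and 5 ∉ C, so 5 ∉ D ∩ C
5 ∉ (D ∩ C) and 5 ∈ B, so 5 ∉ (D ∩ C) ∩ B
5 ∈ ((A − B) ∪ B) and 5 ∉ ((D ∩ C) ∩ B), so 5 ∉ ((A − B) ∪ B) ∩ ((D ∩ C) ∩ B)
5 ∉ (((A − B) ∪ B) ∩ ((D ∩ C) ∩ B)) and 5 ∉ D, so 5 ∉ (((A − B) ∪ B) ∩ ((D ∩ C) ∩ B)) ∪ D
5 ∈ ((((A − B) ∪ B) ∩ ((D ∩ C) ∩ B)) ∪ D)' since 5 ∉ ((((A − B) ∪ B) ∩ ((D ∩ C) ∩ B)) ∪ D)
5 ∈ ((((A − B) ∪ B) ∩ ((D ∩ C) ∩ B)) ∪ D)' and 5 ∈ B, so 5 ∈ ((((A − B) ∪ B) ∩ ((D ∩ C) ∩ B)) ∪ D)' ∩ B
5 ∈ (((((A − B) ∪ B) ∩ ((D ∩ C) ∩ B)) ∪ D)' ∩ B) and 5 ∉ E, so 5 ∈ (((((A − B) ∪ B) ∩ ((D ∩ C) ∩ B)) ∪ D)' ∩ B) − E

Yes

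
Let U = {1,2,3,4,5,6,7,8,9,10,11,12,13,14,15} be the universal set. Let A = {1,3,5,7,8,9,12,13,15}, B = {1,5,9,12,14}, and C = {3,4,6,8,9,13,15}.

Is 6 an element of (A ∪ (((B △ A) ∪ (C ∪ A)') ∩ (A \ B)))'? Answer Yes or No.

6 ∉ B and 6 ∉ A, so 6 ∉ B △ A
6 ∈ C and 6 ∉ A, so 6 ∈ C ∪ A
6 ∉ (C ∪ A)' since 6 ∈ (C ∪ A)
6 ∉ (B △ A) and 6 ∉ (C ∪ A)', so 6 ∉ (B △ A) ∪ (C ∪ A)'
6 ∉ A and 6 ∉ B, so 6 ∉ A \ B
6 ∉ ((B △ A) ∪ (C ∪ A)') and 6 ∉ (A \ B), so 6 ∉ ((B △ A) ∪ (C ∪ A)') ∩ (A \ B)
6 ∉ A and 6 ∉ (((B △ A) ∪ (C ∪ A)') ∩ (A \ B)), so 6 ∉ A ∪ (((B △ A) ∪ (C ∪ A)') ∩ (A \ B))
6 ∈ (A ∪ (((B △ A) ∪ (C ∪ A)') ∩ (A \ B)))' since 6 ∉ (A ∪ (((B △ A) ∪ (C ∪ A)') ∩ (A \ B)))

Yes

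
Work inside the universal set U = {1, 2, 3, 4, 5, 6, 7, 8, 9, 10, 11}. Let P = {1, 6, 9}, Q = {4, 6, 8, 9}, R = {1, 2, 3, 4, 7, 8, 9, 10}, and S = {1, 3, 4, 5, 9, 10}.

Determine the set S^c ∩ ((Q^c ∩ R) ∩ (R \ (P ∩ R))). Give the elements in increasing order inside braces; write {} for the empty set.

{2, 7}

S^c = {2, 6, 7, 8, 11}
Q^c = {1, 2, 3, 5, 7, 10, 11}
Q^c ∩ R = {1, 2, 3, 7, 10}
P ∩ R = {1, 9}
R \ (P ∩ R) = {2, 3, 4, 7, 8, 10}
(Q^c ∩ R) ∩ (R \ (P ∩ R)) = {2, 3, 7, 10}
S^c ∩ ((Q^c ∩ R) ∩ (R \ (P ∩ R))) = {2, 7}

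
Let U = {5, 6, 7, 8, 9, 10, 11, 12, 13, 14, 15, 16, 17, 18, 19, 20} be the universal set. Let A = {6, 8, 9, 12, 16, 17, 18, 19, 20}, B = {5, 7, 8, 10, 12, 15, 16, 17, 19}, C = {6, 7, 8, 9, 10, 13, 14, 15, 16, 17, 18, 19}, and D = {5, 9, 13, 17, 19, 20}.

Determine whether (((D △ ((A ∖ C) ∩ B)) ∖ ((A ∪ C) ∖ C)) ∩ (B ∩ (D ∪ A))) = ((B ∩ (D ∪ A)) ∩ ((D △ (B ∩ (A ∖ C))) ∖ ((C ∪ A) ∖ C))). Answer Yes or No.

A ∖ C = {12, 20}
(A ∖ C) ∩ B = {12}
D △ ((A ∖ C) ∩ B) = {5, 9, 12, 13, 17, 19, 20}
A ∪ C = {6, 7, 8, 9, 10, 12, 13, 14, 15, 16, 17, 18, 19, 20}
(A ∪ C) ∖ C = {12, 20}
(D △ ((A ∖ C) ∩ B)) ∖ ((A ∪ C) ∖ C) = {5, 9, 13, 17, 19}
D ∪ A = {5, 6, 8, 9, 12, 13, 16, 17, 18, 19, 20}
B ∩ (D ∪ A) = {5, 8, 12, 16, 17, 19}
((D △ ((A ∖ C) ∩ B)) ∖ ((A ∪ C) ∖ C)) ∩ (B ∩ (D ∪ A)) = {5, 17, 19}
B ∩ (A ∖ C) = {12}
D △ (B ∩ (A ∖ C)) = {5, 9, 12, 13, 17, 19, 20}
C ∪ A = {6, 7, 8, 9, 10, 12, 13, 14, 15, 16, 17, 18, 19, 20}
(C ∪ A) ∖ C = {12, 20}
(D △ (B ∩ (A ∖ C))) ∖ ((C ∪ A) ∖ C) = {5, 9, 13, 17, 19}
(B ∩ (D ∪ A)) ∩ ((D △ (B ∩ (A ∖ C))) ∖ ((C ∪ A) ∖ C)) = {5, 17, 19}
Both equal {5, 17, 19}, so ((D △ ((A ∖ C) ∩ B)) ∖ ((A ∪ C) ∖ C)) ∩ (B ∩ (D ∪ A)) = (B ∩ (D ∪ A)) ∩ ((D △ (B ∩ (A ∖ C))) ∖ ((C ∪ A) ∖ C)).

Yes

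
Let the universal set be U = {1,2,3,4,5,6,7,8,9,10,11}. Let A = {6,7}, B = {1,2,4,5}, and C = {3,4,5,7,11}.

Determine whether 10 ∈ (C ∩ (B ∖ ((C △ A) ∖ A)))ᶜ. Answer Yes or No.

Yes

10 ∉ C and 10 ∉ A, so 10 ∉ C △ A
10 ∉ (C △ A) and 10 ∉ A, so 10 ∉ (C △ A) ∖ A
10 ∉ B and 10 ∉ ((C △ A) ∖ A), so 10 ∉ B ∖ ((C △ A) ∖ A)
10 ∉ C and 10 ∉ (B ∖ ((C △ A) ∖ A)), so 10 ∉ C ∩ (B ∖ ((C △ A) ∖ A))
10 ∈ (C ∩ (B ∖ ((C △ A) ∖ A)))ᶜ since 10 ∉ (C ∩ (B ∖ ((C △ A) ∖ A)))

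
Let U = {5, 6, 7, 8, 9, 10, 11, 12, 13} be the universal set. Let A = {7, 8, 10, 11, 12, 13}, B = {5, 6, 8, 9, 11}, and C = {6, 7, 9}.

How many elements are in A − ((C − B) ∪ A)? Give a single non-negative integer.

0

C − B = {7}
(C − B) ∪ A = {7, 8, 10, 11, 12, 13}
A − ((C − B) ∪ A) = {}
|A − ((C − B) ∪ A)| = 0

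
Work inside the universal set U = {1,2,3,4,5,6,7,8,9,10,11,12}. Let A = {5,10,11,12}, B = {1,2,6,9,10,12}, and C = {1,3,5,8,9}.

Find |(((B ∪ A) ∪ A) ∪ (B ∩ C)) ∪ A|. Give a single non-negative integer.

8

B ∪ A = {1,2,5,6,9,10,11,12}
(B ∪ A) ∪ A = {1,2,5,6,9,10,11,12}
B ∩ C = {1,9}
((B ∪ A) ∪ A) ∪ (B ∩ C) = {1,2,5,6,9,10,11,12}
(((B ∪ A) ∪ A) ∪ (B ∩ C)) ∪ A = {1,2,5,6,9,10,11,12}
|(((B ∪ A) ∪ A) ∪ (B ∩ C)) ∪ A| = 8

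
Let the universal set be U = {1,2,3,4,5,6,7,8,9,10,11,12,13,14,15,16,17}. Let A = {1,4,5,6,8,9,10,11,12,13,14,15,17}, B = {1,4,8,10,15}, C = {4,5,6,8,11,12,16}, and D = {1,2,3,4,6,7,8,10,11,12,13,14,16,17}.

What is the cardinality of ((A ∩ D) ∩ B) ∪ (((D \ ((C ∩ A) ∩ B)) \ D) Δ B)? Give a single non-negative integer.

A ∩ D = {1,4,6,8,10,11,12,13,14,17}
(A ∩ D) ∩ B = {1,4,8,10}
C ∩ A = {4,5,6,8,11,12}
(C ∩ A) ∩ B = {4,8}
D \ ((C ∩ A) ∩ B) = {1,2,3,6,7,10,11,12,13,14,16,17}
(D \ ((C ∩ A) ∩ B)) \ D = {}
((D \ ((C ∩ A) ∩ B)) \ D) Δ B = {1,4,8,10,15}
((A ∩ D) ∩ B) ∪ (((D \ ((C ∩ A) ∩ B)) \ D) Δ B) = {1,4,8,10,15}
|((A ∩ D) ∩ B) ∪ (((D \ ((C ∩ A) ∩ B)) \ D) Δ B)| = 5

5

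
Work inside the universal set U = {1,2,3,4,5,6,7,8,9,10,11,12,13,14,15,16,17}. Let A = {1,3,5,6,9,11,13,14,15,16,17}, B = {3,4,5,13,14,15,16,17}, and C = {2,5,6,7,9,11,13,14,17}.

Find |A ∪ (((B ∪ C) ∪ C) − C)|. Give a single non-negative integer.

12

B ∪ C = {2,3,4,5,6,7,9,11,13,14,15,16,17}
(B ∪ C) ∪ C = {2,3,4,5,6,7,9,11,13,14,15,16,17}
((B ∪ C) ∪ C) − C = {3,4,15,16}
A ∪ (((B ∪ C) ∪ C) − C) = {1,3,4,5,6,9,11,13,14,15,16,17}
|A ∪ (((B ∪ C) ∪ C) − C)| = 12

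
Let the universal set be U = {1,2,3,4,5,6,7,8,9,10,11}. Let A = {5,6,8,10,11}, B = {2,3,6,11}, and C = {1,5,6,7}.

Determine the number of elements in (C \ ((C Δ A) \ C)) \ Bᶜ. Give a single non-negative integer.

1

C Δ A = {1,7,8,10,11}
(C Δ A) \ C = {8,10,11}
C \ ((C Δ A) \ C) = {1,5,6,7}
Bᶜ = {1,4,5,7,8,9,10}
(C \ ((C Δ A) \ C)) \ Bᶜ = {6}
|(C \ ((C Δ A) \ C)) \ Bᶜ| = 1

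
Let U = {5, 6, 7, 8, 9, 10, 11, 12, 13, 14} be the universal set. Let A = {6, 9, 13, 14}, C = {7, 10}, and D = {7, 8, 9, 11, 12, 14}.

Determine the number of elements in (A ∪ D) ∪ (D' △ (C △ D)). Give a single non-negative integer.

9

A ∪ D = {6, 7, 8, 9, 11, 12, 13, 14}
D' = {5, 6, 10, 13}
C △ D = {8, 9, 10, 11, 12, 14}
D' △ (C △ D) = {5, 6, 8, 9, 11, 12, 13, 14}
(A ∪ D) ∪ (D' △ (C △ D)) = {5, 6, 7, 8, 9, 11, 12, 13, 14}
|(A ∪ D) ∪ (D' △ (C △ D))| = 9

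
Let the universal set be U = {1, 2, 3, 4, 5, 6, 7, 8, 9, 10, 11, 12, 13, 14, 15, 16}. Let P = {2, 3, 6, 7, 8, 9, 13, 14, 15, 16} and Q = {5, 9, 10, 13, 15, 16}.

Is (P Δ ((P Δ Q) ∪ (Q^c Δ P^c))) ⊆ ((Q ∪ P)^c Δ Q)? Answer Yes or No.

Yes

P Δ Q = {2, 3, 5, 6, 7, 8, 10, 14}
Q^c = {1, 2, 3, 4, 6, 7, 8, 11, 12, 14}
P^c = {1, 4, 5, 10, 11, 12}
Q^c Δ P^c = {2, 3, 5, 6, 7, 8, 10, 14}
(P Δ Q) ∪ (Q^c Δ P^c) = {2, 3, 5, 6, 7, 8, 10, 14}
P Δ ((P Δ Q) ∪ (Q^c Δ P^c)) = {5, 9, 10, 13, 15, 16}
Q ∪ P = {2, 3, 5, 6, 7, 8, 9, 10, 13, 14, 15, 16}
(Q ∪ P)^c = {1, 4, 11, 12}
(Q ∪ P)^c Δ Q = {1, 4, 5, 9, 10, 11, 12, 13, 15, 16}
Every element of {5, 9, 10, 13, 15, 16} is in {1, 4, 5, 9, 10, 11, 12, 13, 15, 16}, so P Δ ((P Δ Q) ∪ (Q^c Δ P^c)) ⊆ (Q ∪ P)^c Δ Q.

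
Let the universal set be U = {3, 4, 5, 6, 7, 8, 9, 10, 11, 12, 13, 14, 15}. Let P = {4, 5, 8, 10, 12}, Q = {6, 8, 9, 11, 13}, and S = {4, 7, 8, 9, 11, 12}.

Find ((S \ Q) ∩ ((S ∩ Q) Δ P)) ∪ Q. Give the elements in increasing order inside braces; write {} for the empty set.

{4, 6, 8, 9, 11, 12, 13}

S \ Q = {4, 7, 12}
S ∩ Q = {8, 9, 11}
(S ∩ Q) Δ P = {4, 5, 9, 10, 11, 12}
(S \ Q) ∩ ((S ∩ Q) Δ P) = {4, 12}
((S \ Q) ∩ ((S ∩ Q) Δ P)) ∪ Q = {4, 6, 8, 9, 11, 12, 13}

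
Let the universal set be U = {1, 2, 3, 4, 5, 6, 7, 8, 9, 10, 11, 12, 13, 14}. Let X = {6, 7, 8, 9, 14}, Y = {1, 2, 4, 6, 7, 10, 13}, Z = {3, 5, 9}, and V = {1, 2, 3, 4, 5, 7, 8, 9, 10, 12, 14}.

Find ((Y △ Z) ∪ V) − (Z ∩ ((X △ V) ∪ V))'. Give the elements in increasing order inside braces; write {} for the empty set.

Y △ Z = {1, 2, 3, 4, 5, 6, 7, 9, 10, 13}
(Y △ Z) ∪ V = {1, 2, 3, 4, 5, 6, 7, 8, 9, 10, 12, 13, 14}
X △ V = {1, 2, 3, 4, 5, 6, 10, 12}
(X △ V) ∪ V = {1, 2, 3, 4, 5, 6, 7, 8, 9, 10, 12, 14}
Z ∩ ((X △ V) ∪ V) = {3, 5, 9}
(Z ∩ ((X △ V) ∪ V))' = {1, 2, 4, 6, 7, 8, 10, 11, 12, 13, 14}
((Y △ Z) ∪ V) − (Z ∩ ((X △ V) ∪ V))' = {3, 5, 9}

{3, 5, 9}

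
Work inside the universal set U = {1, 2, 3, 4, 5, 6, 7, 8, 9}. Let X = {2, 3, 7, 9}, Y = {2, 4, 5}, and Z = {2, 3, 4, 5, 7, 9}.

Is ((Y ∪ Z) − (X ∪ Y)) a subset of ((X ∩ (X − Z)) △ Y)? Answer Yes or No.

Y ∪ Z = {2, 3, 4, 5, 7, 9}
X ∪ Y = {2, 3, 4, 5, 7, 9}
(Y ∪ Z) − (X ∪ Y) = {}
X − Z = {}
X ∩ (X − Z) = {}
(X ∩ (X − Z)) △ Y = {2, 4, 5}
Every element of {} is in {2, 4, 5}, so (Y ∪ Z) − (X ∪ Y) ⊆ (X ∩ (X − Z)) △ Y.

Yes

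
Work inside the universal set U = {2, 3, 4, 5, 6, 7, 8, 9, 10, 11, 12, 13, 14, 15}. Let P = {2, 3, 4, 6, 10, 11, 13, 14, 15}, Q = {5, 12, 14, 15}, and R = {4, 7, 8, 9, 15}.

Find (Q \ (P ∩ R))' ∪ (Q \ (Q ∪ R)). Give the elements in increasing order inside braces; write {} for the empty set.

{2, 3, 4, 6, 7, 8, 9, 10, 11, 13, 15}

P ∩ R = {4, 15}
Q \ (P ∩ R) = {5, 12, 14}
(Q \ (P ∩ R))' = {2, 3, 4, 6, 7, 8, 9, 10, 11, 13, 15}
Q ∪ R = {4, 5, 7, 8, 9, 12, 14, 15}
Q \ (Q ∪ R) = {}
(Q \ (P ∩ R))' ∪ (Q \ (Q ∪ R)) = {2, 3, 4, 6, 7, 8, 9, 10, 11, 13, 15}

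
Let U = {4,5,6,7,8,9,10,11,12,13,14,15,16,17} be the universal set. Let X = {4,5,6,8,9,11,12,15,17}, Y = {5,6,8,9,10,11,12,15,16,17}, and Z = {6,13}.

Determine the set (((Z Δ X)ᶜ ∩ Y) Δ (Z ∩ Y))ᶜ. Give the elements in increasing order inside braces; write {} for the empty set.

{4,5,6,7,8,9,11,12,13,14,15,17}

Z Δ X = {4,5,8,9,11,12,13,15,17}
(Z Δ X)ᶜ = {6,7,10,14,16}
(Z Δ X)ᶜ ∩ Y = {6,10,16}
Z ∩ Y = {6}
((Z Δ X)ᶜ ∩ Y) Δ (Z ∩ Y) = {10,16}
(((Z Δ X)ᶜ ∩ Y) Δ (Z ∩ Y))ᶜ = {4,5,6,7,8,9,11,12,13,14,15,17}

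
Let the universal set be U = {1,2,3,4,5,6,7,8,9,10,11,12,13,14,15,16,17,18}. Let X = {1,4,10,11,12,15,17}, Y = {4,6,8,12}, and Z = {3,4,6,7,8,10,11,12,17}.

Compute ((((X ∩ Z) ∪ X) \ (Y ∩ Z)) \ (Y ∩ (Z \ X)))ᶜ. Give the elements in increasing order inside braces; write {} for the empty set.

{2,3,4,5,6,7,8,9,12,13,14,16,18}

X ∩ Z = {4,10,11,12,17}
(X ∩ Z) ∪ X = {1,4,10,11,12,15,17}
Y ∩ Z = {4,6,8,12}
((X ∩ Z) ∪ X) \ (Y ∩ Z) = {1,10,11,15,17}
Z \ X = {3,6,7,8}
Y ∩ (Z \ X) = {6,8}
(((X ∩ Z) ∪ X) \ (Y ∩ Z)) \ (Y ∩ (Z \ X)) = {1,10,11,15,17}
((((X ∩ Z) ∪ X) \ (Y ∩ Z)) \ (Y ∩ (Z \ X)))ᶜ = {2,3,4,5,6,7,8,9,12,13,14,16,18}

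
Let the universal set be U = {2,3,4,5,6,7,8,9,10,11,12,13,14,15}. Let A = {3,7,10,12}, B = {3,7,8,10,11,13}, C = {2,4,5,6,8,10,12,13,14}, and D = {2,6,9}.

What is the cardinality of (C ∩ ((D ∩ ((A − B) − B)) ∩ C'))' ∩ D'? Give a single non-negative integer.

A − B = {12}
(A − B) − B = {12}
D ∩ ((A − B) − B) = {}
C' = {3,7,9,11,15}
(D ∩ ((A − B) − B)) ∩ C' = {}
C ∩ ((D ∩ ((A − B) − B)) ∩ C') = {}
(C ∩ ((D ∩ ((A − B) − B)) ∩ C'))' = {2,3,4,5,6,7,8,9,10,11,12,13,14,15}
D' = {3,4,5,7,8,10,11,12,13,14,15}
(C ∩ ((D ∩ ((A − B) − B)) ∩ C'))' ∩ D' = {3,4,5,7,8,10,11,12,13,14,15}
|(C ∩ ((D ∩ ((A − B) − B)) ∩ C'))' ∩ D'| = 11

11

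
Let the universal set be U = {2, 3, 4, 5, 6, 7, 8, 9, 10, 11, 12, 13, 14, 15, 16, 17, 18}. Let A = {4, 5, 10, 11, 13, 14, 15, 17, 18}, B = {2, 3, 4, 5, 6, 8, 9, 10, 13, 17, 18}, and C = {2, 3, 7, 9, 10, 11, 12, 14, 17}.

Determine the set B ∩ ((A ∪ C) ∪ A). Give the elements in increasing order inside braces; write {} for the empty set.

{2, 3, 4, 5, 9, 10, 13, 17, 18}

A ∪ C = {2, 3, 4, 5, 7, 9, 10, 11, 12, 13, 14, 15, 17, 18}
(A ∪ C) ∪ A = {2, 3, 4, 5, 7, 9, 10, 11, 12, 13, 14, 15, 17, 18}
B ∩ ((A ∪ C) ∪ A) = {2, 3, 4, 5, 9, 10, 13, 17, 18}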